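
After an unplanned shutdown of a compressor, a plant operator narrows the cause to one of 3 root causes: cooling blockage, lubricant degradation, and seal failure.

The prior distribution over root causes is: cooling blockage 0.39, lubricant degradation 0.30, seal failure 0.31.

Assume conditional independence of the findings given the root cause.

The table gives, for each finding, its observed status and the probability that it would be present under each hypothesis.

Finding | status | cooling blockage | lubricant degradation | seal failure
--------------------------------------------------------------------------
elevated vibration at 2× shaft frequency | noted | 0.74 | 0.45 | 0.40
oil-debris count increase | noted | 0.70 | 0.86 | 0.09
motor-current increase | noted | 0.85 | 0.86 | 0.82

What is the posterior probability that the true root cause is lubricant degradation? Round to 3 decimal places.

0.356

By Bayes' rule with conditional independence, the unnormalized weight for each hypothesis is prior × ∏ likelihoods:
  cooling blockage: 0.39 × 0.74 × 0.70 × 0.85 = 0.17172
  lubricant degradation: 0.30 × 0.45 × 0.86 × 0.86 = 0.099846
  seal failure: 0.31 × 0.40 × 0.09 × 0.82 = 0.0091512
Marginal likelihood of the evidence = 0.28071.
P(lubricant degradation | evidence) = 0.099846 / 0.28071 ≈ 0.356.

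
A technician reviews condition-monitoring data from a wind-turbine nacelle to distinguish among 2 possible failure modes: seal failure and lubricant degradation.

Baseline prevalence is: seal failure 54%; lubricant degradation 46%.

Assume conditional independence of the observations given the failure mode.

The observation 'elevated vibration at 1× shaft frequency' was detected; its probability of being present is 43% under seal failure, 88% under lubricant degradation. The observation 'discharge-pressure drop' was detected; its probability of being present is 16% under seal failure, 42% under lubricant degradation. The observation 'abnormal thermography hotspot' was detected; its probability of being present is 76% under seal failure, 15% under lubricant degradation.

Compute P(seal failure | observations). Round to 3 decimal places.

0.525

By Bayes' rule with conditional independence, the unnormalized weight for each hypothesis is prior × ∏ likelihoods:
  seal failure: 0.54 × 0.43 × 0.16 × 0.76 = 0.028236
  lubricant degradation: 0.46 × 0.88 × 0.42 × 0.15 = 0.025502
Marginal likelihood of the evidence = 0.053738.
P(seal failure | evidence) = 0.028236 / 0.053738 ≈ 0.525.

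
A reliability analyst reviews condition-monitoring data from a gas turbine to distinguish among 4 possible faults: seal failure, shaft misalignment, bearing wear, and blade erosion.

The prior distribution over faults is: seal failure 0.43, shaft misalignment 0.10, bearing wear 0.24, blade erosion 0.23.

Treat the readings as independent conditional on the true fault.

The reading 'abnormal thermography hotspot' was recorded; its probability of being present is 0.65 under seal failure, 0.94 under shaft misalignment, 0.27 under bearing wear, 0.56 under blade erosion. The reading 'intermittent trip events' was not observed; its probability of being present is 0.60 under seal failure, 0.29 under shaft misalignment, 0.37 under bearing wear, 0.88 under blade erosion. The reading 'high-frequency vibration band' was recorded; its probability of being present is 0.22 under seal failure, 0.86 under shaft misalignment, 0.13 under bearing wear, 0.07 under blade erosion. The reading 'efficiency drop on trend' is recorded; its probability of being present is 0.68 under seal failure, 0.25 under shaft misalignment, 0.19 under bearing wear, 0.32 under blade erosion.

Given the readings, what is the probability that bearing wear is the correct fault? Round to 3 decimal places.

For each hypothesis, the unnormalized posterior weight is prior × product of the reading likelihoods (using 1 − P(present | H) for each absent reading):
  seal failure: 0.43 × 0.65 × (1 − 0.60) × 0.22 × 0.68 = 0.016725
  shaft misalignment: 0.10 × 0.94 × (1 − 0.29) × 0.86 × 0.25 = 0.014349
  bearing wear: 0.24 × 0.27 × (1 − 0.37) × 0.13 × 0.19 = 0.0010084
  blade erosion: 0.23 × 0.56 × (1 − 0.88) × 0.07 × 0.32 = 0.00034621
The unnormalized weights sum to 0.032429.
P(bearing wear | evidence) = 0.0010084 / 0.032429 ≈ 0.031.

0.031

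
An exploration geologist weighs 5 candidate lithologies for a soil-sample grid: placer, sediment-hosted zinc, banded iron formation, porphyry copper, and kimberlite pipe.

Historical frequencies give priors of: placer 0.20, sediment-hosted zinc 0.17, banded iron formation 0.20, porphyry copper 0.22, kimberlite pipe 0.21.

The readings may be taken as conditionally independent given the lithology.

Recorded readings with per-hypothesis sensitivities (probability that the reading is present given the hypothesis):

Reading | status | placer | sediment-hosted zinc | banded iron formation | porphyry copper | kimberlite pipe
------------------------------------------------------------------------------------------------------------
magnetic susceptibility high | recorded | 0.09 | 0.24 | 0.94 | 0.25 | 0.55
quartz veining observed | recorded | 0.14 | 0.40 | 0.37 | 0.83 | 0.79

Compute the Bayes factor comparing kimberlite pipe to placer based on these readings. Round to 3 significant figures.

34.5

Take the product of per-reading likelihoods under each hypothesis, then divide.
  kimberlite pipe: 0.55 × 0.79 = 0.4345
  placer: 0.09 × 0.14 = 0.0126
Bayes factor = 0.4345 / 0.0126 ≈ 34.5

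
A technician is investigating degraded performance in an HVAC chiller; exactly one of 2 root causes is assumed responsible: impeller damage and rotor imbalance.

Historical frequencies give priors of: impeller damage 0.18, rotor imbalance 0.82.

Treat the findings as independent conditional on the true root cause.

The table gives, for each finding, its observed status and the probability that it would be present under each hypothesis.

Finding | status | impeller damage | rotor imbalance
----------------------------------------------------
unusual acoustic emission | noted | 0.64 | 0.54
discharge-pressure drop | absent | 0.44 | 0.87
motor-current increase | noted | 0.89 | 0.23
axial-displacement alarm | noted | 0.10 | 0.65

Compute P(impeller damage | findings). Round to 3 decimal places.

Multiply each prior by the joint likelihood of the evidence pattern (using 1 − P(present | H) for each absent finding):
  impeller damage: 0.18 × 0.64 × (1 − 0.44) × 0.89 × 0.10 = 0.0057416
  rotor imbalance: 0.82 × 0.54 × (1 − 0.87) × 0.23 × 0.65 = 0.0086058
Normalizing constant Z = 0.0057416 + 0.0086058 = 0.014347.
P(impeller damage | evidence) = 0.0057416 / 0.014347 ≈ 0.400.

0.400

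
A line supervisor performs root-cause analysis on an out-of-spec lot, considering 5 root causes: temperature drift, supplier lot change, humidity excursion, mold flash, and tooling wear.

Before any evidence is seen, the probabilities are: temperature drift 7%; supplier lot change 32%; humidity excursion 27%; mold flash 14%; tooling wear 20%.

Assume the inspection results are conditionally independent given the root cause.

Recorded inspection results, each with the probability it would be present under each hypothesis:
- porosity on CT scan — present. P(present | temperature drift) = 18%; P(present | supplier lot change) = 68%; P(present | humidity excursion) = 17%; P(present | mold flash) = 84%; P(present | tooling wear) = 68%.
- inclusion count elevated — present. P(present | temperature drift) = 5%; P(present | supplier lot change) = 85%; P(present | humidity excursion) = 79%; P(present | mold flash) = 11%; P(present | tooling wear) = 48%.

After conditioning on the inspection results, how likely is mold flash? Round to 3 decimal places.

0.043

By Bayes' rule with conditional independence, the unnormalized weight for each hypothesis is prior × ∏ likelihoods:
  temperature drift: 0.07 × 0.18 × 0.05 = 0.00063
  supplier lot change: 0.32 × 0.68 × 0.85 = 0.18496
  humidity excursion: 0.27 × 0.17 × 0.79 = 0.036261
  mold flash: 0.14 × 0.84 × 0.11 = 0.012936
  tooling wear: 0.20 × 0.68 × 0.48 = 0.06528
Normalizing constant Z = 0.00063 + 0.18496 + 0.036261 + 0.012936 + 0.06528 = 0.30007.
P(mold flash | evidence) = 0.012936 / 0.30007 ≈ 0.043.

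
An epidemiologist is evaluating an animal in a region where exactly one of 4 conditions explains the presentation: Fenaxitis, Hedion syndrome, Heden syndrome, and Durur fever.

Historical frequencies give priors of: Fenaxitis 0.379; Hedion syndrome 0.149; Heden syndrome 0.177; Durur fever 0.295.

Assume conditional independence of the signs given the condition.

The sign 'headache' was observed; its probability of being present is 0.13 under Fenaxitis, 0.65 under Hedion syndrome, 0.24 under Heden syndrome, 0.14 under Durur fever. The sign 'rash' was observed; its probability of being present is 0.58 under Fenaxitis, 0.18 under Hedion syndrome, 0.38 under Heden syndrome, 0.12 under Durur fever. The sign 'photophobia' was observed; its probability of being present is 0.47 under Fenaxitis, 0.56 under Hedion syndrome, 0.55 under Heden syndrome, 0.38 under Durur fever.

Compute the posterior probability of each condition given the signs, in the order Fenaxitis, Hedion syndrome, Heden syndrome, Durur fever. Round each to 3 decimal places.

0.396, 0.288, 0.261, 0.055

By Bayes' rule with conditional independence, the unnormalized weight for each hypothesis is prior × ∏ likelihoods:
  Fenaxitis: 0.379 × 0.13 × 0.58 × 0.47 = 0.013431
  Hedion syndrome: 0.149 × 0.65 × 0.18 × 0.56 = 0.0097625
  Heden syndrome: 0.177 × 0.24 × 0.38 × 0.55 = 0.0088783
  Durur fever: 0.295 × 0.14 × 0.12 × 0.38 = 0.0018833
Marginal likelihood of the evidence = 0.033955.
P(Fenaxitis | evidence) = 0.013431 / 0.033955 ≈ 0.396
P(Hedion syndrome | evidence) = 0.0097625 / 0.033955 ≈ 0.288
P(Heden syndrome | evidence) = 0.0088783 / 0.033955 ≈ 0.261
P(Durur fever | evidence) = 0.0018833 / 0.033955 ≈ 0.055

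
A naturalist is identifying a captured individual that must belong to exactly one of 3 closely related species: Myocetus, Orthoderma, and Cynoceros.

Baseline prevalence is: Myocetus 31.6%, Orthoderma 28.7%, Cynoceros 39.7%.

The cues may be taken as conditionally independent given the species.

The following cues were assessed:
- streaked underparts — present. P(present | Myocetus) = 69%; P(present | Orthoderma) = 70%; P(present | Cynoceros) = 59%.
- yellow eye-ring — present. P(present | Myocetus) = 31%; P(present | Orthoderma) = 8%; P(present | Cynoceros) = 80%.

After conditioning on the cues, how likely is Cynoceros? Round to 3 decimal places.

Multiply each prior by the joint likelihood of the cue pattern:
  Myocetus: 0.316 × 0.69 × 0.31 = 0.067592
  Orthoderma: 0.287 × 0.70 × 0.08 = 0.016072
  Cynoceros: 0.397 × 0.59 × 0.80 = 0.18738
Marginal likelihood of the evidence = 0.27105.
P(Cynoceros | evidence) = 0.18738 / 0.27105 ≈ 0.691.

0.691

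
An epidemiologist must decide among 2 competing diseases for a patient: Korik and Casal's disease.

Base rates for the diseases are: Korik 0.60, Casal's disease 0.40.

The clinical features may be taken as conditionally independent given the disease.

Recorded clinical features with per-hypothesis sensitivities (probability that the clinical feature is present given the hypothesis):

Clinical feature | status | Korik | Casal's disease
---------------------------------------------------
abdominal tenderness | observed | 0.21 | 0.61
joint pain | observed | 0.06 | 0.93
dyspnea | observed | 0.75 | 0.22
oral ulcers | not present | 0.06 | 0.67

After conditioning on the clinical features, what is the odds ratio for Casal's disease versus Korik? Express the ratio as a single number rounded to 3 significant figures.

Posterior odds equal prior odds times the likelihood ratio; only the two competing hypotheses matter (using 1 − P(present | H) for each absent clinical feature).
  Casal's disease: 0.40 × 0.61 × 0.93 × 0.22 × (1 − 0.67) = 0.016474
  Korik: 0.60 × 0.21 × 0.06 × 0.75 × (1 − 0.06) = 0.0053298
Odds(Casal's disease : Korik) = 0.016474 / 0.0053298 ≈ 3.09.

3.09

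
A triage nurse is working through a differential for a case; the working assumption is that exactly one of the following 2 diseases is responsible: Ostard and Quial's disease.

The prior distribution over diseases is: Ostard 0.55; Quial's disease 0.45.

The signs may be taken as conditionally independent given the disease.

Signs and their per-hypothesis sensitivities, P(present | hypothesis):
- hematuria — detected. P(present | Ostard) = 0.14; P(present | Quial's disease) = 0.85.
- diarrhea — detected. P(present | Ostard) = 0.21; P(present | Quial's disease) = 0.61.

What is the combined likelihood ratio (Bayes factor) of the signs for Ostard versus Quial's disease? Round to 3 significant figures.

Take the product of per-sign likelihoods under each hypothesis, then divide.
  Ostard: 0.14 × 0.21 = 0.0294
  Quial's disease: 0.85 × 0.61 = 0.5185
Bayes factor = 0.0294 / 0.5185 ≈ 0.0567

0.0567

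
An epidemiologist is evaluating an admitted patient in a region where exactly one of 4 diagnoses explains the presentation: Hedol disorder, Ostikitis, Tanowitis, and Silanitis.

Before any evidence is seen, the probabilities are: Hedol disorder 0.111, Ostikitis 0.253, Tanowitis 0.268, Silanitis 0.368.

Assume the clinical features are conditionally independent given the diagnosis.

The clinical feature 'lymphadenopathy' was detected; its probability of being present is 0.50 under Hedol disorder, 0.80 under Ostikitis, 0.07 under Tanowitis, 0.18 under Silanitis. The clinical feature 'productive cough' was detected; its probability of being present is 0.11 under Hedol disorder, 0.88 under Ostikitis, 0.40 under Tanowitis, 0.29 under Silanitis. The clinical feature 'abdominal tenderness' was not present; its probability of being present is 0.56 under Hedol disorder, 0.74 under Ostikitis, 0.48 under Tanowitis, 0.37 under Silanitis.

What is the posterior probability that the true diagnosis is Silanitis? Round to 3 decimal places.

0.186

For each hypothesis, the unnormalized posterior weight is prior × product of the clinical feature likelihoods (using 1 − P(present | H) for each absent clinical feature):
  Hedol disorder: 0.111 × 0.50 × 0.11 × (1 − 0.56) = 0.0026862
  Ostikitis: 0.253 × 0.80 × 0.88 × (1 − 0.74) = 0.046309
  Tanowitis: 0.268 × 0.07 × 0.40 × (1 − 0.48) = 0.0039021
  Silanitis: 0.368 × 0.18 × 0.29 × (1 − 0.37) = 0.012102
The unnormalized weights sum to 0.064999.
P(Silanitis | evidence) = 0.012102 / 0.064999 ≈ 0.186.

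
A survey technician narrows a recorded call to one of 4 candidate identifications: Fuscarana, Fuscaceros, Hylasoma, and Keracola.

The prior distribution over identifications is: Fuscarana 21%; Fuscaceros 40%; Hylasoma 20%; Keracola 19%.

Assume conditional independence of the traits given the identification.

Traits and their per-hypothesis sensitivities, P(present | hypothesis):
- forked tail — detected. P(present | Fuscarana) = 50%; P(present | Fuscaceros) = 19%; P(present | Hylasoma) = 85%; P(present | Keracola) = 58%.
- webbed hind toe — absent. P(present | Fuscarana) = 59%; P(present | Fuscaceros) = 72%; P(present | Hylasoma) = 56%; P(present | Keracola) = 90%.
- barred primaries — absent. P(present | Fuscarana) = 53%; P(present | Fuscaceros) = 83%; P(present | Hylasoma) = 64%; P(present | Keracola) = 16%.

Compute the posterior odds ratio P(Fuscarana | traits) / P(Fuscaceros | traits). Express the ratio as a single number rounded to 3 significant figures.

5.59

The normalizing constant cancels in an odds ratio, so compute prior × likelihood for the two hypotheses only (using 1 − P(present | H) for each absent trait):
  Fuscarana: 0.21 × 0.50 × (1 − 0.59) × (1 − 0.53) = 0.020234
  Fuscaceros: 0.40 × 0.19 × (1 − 0.72) × (1 − 0.83) = 0.0036176
Posterior odds = 0.020234 / 0.0036176 ≈ 5.59.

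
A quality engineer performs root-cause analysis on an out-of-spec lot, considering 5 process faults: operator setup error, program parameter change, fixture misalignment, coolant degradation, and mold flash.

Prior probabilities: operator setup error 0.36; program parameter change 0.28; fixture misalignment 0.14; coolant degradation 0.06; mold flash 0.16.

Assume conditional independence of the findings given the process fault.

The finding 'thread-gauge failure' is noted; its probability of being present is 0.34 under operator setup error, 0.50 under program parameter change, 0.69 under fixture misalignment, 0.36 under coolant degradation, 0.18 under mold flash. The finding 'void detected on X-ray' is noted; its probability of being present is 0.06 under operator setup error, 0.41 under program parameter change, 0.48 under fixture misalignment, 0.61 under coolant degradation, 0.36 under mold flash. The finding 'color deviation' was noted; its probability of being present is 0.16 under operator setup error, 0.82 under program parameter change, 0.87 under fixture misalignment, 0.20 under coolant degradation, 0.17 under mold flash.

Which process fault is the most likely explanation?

program parameter change

By Bayes' rule with conditional independence, the unnormalized weight for each hypothesis is prior × ∏ likelihoods:
  operator setup error: 0.36 × 0.34 × 0.06 × 0.16 = 0.001175
  program parameter change: 0.28 × 0.50 × 0.41 × 0.82 = 0.047068
  fixture misalignment: 0.14 × 0.69 × 0.48 × 0.87 = 0.04034
  coolant degradation: 0.06 × 0.36 × 0.61 × 0.20 = 0.0026352
  mold flash: 0.16 × 0.18 × 0.36 × 0.17 = 0.0017626
Marginal likelihood of the evidence = 0.092981.
P(operator setup error | evidence) ≈ 0.001175 / 0.092981 ≈ 0.013
P(program parameter change | evidence) ≈ 0.047068 / 0.092981 ≈ 0.506
P(fixture misalignment | evidence) ≈ 0.04034 / 0.092981 ≈ 0.434
P(coolant degradation | evidence) ≈ 0.0026352 / 0.092981 ≈ 0.028
P(mold flash | evidence) ≈ 0.0017626 / 0.092981 ≈ 0.019
The largest is 0.506, so program parameter change is most probable.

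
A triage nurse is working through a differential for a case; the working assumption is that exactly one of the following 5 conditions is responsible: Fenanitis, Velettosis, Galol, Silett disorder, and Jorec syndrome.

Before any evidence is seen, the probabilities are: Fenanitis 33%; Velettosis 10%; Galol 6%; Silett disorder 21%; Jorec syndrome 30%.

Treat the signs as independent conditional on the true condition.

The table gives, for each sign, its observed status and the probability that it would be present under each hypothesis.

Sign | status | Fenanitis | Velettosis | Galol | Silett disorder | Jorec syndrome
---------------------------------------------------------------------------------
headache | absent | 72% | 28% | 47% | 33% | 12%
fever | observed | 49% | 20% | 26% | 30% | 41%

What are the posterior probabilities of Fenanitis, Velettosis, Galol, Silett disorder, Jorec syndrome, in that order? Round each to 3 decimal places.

0.207, 0.066, 0.038, 0.193, 0.496

For each hypothesis, the unnormalized posterior weight is prior × product of the sign likelihoods (using 1 − P(present | H) for each absent sign):
  Fenanitis: 0.33 × (1 − 0.72) × 0.49 = 0.045276
  Velettosis: 0.10 × (1 − 0.28) × 0.20 = 0.0144
  Galol: 0.06 × (1 − 0.47) × 0.26 = 0.008268
  Silett disorder: 0.21 × (1 − 0.33) × 0.30 = 0.04221
  Jorec syndrome: 0.30 × (1 − 0.12) × 0.41 = 0.10824
Marginal likelihood of the evidence = 0.21839.
P(Fenanitis | evidence) = 0.045276 / 0.21839 ≈ 0.207
P(Velettosis | evidence) = 0.0144 / 0.21839 ≈ 0.066
P(Galol | evidence) = 0.008268 / 0.21839 ≈ 0.038
P(Silett disorder | evidence) = 0.04221 / 0.21839 ≈ 0.193
P(Jorec syndrome | evidence) = 0.10824 / 0.21839 ≈ 0.496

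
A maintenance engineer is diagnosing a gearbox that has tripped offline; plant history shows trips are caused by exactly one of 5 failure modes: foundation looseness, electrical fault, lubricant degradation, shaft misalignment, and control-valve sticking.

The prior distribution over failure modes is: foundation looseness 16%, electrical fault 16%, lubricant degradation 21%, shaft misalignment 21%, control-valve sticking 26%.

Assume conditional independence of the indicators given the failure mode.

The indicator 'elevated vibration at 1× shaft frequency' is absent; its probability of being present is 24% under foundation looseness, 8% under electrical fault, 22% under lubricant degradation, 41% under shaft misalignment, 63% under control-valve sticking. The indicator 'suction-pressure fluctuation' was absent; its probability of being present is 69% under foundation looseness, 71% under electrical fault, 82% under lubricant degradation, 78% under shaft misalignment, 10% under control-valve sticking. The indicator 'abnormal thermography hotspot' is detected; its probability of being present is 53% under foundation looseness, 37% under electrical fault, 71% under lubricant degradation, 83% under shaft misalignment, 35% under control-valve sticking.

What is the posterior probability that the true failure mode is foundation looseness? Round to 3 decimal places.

0.182

By Bayes' rule with conditional independence, the unnormalized weight for each hypothesis is prior × ∏ likelihoods (using 1 − P(present | H) for each absent indicator):
  foundation looseness: 0.16 × (1 − 0.24) × (1 − 0.69) × 0.53 = 0.019979
  electrical fault: 0.16 × (1 − 0.08) × (1 − 0.71) × 0.37 = 0.015795
  lubricant degradation: 0.21 × (1 − 0.22) × (1 − 0.82) × 0.71 = 0.020934
  shaft misalignment: 0.21 × (1 − 0.41) × (1 − 0.78) × 0.83 = 0.022624
  control-valve sticking: 0.26 × (1 − 0.63) × (1 − 0.10) × 0.35 = 0.030303
Marginal likelihood of the evidence = 0.10963.
P(foundation looseness | evidence) = 0.019979 / 0.10963 ≈ 0.182.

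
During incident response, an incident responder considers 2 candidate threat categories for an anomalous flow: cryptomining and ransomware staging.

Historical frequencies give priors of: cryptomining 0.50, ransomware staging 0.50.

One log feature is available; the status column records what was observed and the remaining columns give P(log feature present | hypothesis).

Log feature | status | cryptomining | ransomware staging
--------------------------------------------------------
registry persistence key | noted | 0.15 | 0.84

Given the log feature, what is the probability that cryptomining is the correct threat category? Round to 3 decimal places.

Multiply each prior by the likelihood of the log feature:
  cryptomining: 0.50 × 0.15 = 0.075
  ransomware staging: 0.50 × 0.84 = 0.42
Marginal likelihood of the evidence = 0.495.
P(cryptomining | evidence) = 0.075 / 0.495 ≈ 0.152.

0.152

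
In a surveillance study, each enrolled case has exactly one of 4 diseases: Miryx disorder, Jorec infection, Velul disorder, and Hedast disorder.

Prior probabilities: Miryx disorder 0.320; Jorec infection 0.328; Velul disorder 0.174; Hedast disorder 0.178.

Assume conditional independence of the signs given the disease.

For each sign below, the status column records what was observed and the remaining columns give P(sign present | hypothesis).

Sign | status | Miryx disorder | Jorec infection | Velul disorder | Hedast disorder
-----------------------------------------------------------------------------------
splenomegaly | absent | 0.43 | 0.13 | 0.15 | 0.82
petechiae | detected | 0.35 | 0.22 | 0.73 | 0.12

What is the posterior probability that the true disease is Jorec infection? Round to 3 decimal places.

0.263

For each hypothesis, the unnormalized posterior weight is prior × product of the sign likelihoods (using 1 − P(present | H) for each absent sign):
  Miryx disorder: 0.320 × (1 − 0.43) × 0.35 = 0.06384
  Jorec infection: 0.328 × (1 − 0.13) × 0.22 = 0.062779
  Velul disorder: 0.174 × (1 − 0.15) × 0.73 = 0.10797
  Hedast disorder: 0.178 × (1 − 0.82) × 0.12 = 0.0038448
Marginal likelihood of the evidence = 0.23843.
P(Jorec infection | evidence) = 0.062779 / 0.23843 ≈ 0.263.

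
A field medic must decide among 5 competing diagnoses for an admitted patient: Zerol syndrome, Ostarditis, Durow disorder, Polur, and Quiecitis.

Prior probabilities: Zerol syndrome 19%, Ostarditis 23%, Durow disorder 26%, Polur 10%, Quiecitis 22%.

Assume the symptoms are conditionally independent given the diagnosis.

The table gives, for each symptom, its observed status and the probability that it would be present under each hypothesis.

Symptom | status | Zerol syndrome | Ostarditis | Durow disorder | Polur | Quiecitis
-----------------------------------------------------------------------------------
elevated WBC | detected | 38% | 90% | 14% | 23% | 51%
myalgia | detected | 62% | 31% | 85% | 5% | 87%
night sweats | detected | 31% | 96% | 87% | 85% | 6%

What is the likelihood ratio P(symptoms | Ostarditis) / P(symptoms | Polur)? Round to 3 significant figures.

27.4

Take the product of per-symptom likelihoods under each hypothesis, then divide.
  Ostarditis: 0.90 × 0.31 × 0.96 = 0.26784
  Polur: 0.23 × 0.05 × 0.85 = 0.009775
Bayes factor = 0.26784 / 0.009775 ≈ 27.4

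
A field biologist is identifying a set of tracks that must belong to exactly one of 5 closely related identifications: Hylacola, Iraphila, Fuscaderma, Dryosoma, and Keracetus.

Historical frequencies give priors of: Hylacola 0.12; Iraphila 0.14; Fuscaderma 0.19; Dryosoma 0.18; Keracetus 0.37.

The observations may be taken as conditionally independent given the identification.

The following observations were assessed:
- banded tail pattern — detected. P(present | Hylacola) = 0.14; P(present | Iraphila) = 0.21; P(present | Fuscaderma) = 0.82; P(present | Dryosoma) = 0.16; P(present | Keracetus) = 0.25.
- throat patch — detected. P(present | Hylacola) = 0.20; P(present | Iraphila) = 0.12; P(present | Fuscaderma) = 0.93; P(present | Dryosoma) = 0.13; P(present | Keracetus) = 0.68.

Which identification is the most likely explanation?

Fuscaderma

By Bayes' rule with conditional independence, the unnormalized weight for each hypothesis is prior × ∏ likelihoods:
  Hylacola: 0.12 × 0.14 × 0.20 = 0.00336
  Iraphila: 0.14 × 0.21 × 0.12 = 0.003528
  Fuscaderma: 0.19 × 0.82 × 0.93 = 0.14489
  Dryosoma: 0.18 × 0.16 × 0.13 = 0.003744
  Keracetus: 0.37 × 0.25 × 0.68 = 0.0629
The unnormalized weights sum to 0.21843.
P(Hylacola | evidence) ≈ 0.00336 / 0.21843 ≈ 0.015
P(Iraphila | evidence) ≈ 0.003528 / 0.21843 ≈ 0.016
P(Fuscaderma | evidence) ≈ 0.14489 / 0.21843 ≈ 0.663
P(Dryosoma | evidence) ≈ 0.003744 / 0.21843 ≈ 0.017
P(Keracetus | evidence) ≈ 0.0629 / 0.21843 ≈ 0.288
The largest is 0.663, so Fuscaderma is most probable.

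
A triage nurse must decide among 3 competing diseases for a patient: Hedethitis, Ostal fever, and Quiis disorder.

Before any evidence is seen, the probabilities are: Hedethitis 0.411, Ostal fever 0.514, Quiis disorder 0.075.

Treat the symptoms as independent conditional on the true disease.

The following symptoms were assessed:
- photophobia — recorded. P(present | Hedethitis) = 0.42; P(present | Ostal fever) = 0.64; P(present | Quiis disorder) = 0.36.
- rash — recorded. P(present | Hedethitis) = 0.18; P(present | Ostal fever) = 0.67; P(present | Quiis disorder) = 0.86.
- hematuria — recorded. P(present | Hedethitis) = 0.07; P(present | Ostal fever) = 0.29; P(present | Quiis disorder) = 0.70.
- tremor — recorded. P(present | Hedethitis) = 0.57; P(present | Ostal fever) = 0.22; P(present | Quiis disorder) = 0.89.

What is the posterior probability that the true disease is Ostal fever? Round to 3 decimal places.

0.472

Multiply each prior by the joint likelihood of the symptom pattern:
  Hedethitis: 0.411 × 0.42 × 0.18 × 0.07 × 0.57 = 0.0012398
  Ostal fever: 0.514 × 0.64 × 0.67 × 0.29 × 0.22 = 0.014062
  Quiis disorder: 0.075 × 0.36 × 0.86 × 0.70 × 0.89 = 0.014466
Marginal likelihood of the evidence = 0.029768.
P(Ostal fever | evidence) = 0.014062 / 0.029768 ≈ 0.472.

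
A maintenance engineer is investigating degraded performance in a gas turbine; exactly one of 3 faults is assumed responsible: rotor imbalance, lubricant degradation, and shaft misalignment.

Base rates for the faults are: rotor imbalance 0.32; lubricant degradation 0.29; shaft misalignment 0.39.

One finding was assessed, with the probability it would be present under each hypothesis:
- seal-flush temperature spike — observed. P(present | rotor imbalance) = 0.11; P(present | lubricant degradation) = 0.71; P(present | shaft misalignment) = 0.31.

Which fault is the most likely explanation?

Multiply each prior by the likelihood of the finding:
  rotor imbalance: 0.32 × 0.11 = 0.0352
  lubricant degradation: 0.29 × 0.71 = 0.2059
  shaft misalignment: 0.39 × 0.31 = 0.1209
The unnormalized weights sum to 0.362.
P(rotor imbalance | evidence) ≈ 0.0352 / 0.362 ≈ 0.097
P(lubricant degradation | evidence) ≈ 0.2059 / 0.362 ≈ 0.569
P(shaft misalignment | evidence) ≈ 0.1209 / 0.362 ≈ 0.334
The largest is 0.569, so lubricant degradation is most probable.

lubricant degradation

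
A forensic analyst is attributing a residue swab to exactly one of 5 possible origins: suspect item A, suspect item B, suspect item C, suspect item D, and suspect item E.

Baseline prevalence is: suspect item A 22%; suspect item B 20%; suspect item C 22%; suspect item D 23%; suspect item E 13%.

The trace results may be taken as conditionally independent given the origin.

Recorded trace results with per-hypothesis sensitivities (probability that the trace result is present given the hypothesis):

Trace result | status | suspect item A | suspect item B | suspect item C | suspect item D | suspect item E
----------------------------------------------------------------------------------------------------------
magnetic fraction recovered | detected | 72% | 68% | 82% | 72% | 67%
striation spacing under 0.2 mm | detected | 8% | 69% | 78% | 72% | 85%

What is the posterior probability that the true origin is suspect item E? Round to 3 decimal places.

Multiply each prior by the joint likelihood of the trace result pattern:
  suspect item A: 0.22 × 0.72 × 0.08 = 0.012672
  suspect item B: 0.20 × 0.68 × 0.69 = 0.09384
  suspect item C: 0.22 × 0.82 × 0.78 = 0.14071
  suspect item D: 0.23 × 0.72 × 0.72 = 0.11923
  suspect item E: 0.13 × 0.67 × 0.85 = 0.074035
The unnormalized weights sum to 0.44049.
P(suspect item E | evidence) = 0.074035 / 0.44049 ≈ 0.168.

0.168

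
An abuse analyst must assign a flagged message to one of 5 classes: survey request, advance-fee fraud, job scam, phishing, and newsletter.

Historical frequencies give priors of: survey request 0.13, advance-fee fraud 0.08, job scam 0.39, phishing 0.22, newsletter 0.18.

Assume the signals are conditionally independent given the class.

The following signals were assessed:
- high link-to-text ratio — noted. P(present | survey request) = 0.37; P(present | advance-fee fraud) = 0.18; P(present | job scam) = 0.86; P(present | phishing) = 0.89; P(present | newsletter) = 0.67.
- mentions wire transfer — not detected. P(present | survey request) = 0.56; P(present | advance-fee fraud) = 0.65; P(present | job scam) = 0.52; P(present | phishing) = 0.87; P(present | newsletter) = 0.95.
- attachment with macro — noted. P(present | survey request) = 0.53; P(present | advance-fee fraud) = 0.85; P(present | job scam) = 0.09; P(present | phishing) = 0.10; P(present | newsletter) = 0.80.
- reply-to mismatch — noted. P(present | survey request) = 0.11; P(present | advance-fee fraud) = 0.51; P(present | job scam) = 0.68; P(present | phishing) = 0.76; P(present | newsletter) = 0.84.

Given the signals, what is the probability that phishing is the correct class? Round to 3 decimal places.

0.100

By Bayes' rule with conditional independence, the unnormalized weight for each hypothesis is prior × ∏ likelihoods (using 1 − P(present | H) for each absent signal):
  survey request: 0.13 × 0.37 × (1 − 0.56) × 0.53 × 0.11 = 0.0012339
  advance-fee fraud: 0.08 × 0.18 × (1 − 0.65) × 0.85 × 0.51 = 0.0021848
  job scam: 0.39 × 0.86 × (1 − 0.52) × 0.09 × 0.68 = 0.0098527
  phishing: 0.22 × 0.89 × (1 − 0.87) × 0.10 × 0.76 = 0.0019345
  newsletter: 0.18 × 0.67 × (1 − 0.95) × 0.80 × 0.84 = 0.0040522
The unnormalized weights sum to 0.019258.
P(phishing | evidence) = 0.0019345 / 0.019258 ≈ 0.100.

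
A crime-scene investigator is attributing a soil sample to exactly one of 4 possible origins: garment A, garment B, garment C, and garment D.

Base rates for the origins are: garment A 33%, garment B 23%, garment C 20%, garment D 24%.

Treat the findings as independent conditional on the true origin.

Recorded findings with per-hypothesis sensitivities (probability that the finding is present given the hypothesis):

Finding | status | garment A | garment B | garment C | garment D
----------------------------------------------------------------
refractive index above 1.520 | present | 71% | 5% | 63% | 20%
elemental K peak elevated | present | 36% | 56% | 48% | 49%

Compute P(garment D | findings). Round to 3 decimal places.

0.135

Multiply each prior by the joint likelihood of the evidence pattern:
  garment A: 0.33 × 0.71 × 0.36 = 0.084348
  garment B: 0.23 × 0.05 × 0.56 = 0.00644
  garment C: 0.20 × 0.63 × 0.48 = 0.06048
  garment D: 0.24 × 0.20 × 0.49 = 0.02352
Normalizing constant Z = 0.084348 + 0.00644 + 0.06048 + 0.02352 = 0.17479.
P(garment D | evidence) = 0.02352 / 0.17479 ≈ 0.135.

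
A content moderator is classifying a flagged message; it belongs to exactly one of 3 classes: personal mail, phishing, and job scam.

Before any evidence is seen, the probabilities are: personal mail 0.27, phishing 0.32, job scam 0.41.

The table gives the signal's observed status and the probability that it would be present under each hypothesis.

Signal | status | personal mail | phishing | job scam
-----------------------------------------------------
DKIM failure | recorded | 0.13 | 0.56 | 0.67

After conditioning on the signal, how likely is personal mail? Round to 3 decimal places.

0.072

For each hypothesis, the unnormalized posterior weight is prior × likelihood:
  personal mail: 0.27 × 0.13 = 0.0351
  phishing: 0.32 × 0.56 = 0.1792
  job scam: 0.41 × 0.67 = 0.2747
The unnormalized weights sum to 0.489.
P(personal mail | evidence) = 0.0351 / 0.489 ≈ 0.072.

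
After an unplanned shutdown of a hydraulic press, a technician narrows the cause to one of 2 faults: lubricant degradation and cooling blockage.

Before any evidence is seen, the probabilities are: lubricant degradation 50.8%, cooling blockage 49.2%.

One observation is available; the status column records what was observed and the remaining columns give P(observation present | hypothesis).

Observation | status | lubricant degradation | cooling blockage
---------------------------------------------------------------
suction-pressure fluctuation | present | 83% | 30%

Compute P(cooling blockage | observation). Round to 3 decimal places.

Multiply each prior by the likelihood of the observation:
  lubricant degradation: 0.508 × 0.83 = 0.42164
  cooling blockage: 0.492 × 0.30 = 0.1476
Normalizing constant Z = 0.42164 + 0.1476 = 0.56924.
P(cooling blockage | evidence) = 0.1476 / 0.56924 ≈ 0.259.

0.259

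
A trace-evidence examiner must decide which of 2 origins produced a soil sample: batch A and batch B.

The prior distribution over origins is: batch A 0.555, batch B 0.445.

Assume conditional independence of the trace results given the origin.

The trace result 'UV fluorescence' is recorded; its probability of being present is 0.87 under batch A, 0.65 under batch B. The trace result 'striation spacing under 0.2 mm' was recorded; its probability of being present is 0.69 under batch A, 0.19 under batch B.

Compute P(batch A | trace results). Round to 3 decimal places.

0.858

By Bayes' rule with conditional independence, the unnormalized weight for each hypothesis is prior × ∏ likelihoods:
  batch A: 0.555 × 0.87 × 0.69 = 0.33317
  batch B: 0.445 × 0.65 × 0.19 = 0.054957
Marginal likelihood of the evidence = 0.38812.
P(batch A | evidence) = 0.33317 / 0.38812 ≈ 0.858.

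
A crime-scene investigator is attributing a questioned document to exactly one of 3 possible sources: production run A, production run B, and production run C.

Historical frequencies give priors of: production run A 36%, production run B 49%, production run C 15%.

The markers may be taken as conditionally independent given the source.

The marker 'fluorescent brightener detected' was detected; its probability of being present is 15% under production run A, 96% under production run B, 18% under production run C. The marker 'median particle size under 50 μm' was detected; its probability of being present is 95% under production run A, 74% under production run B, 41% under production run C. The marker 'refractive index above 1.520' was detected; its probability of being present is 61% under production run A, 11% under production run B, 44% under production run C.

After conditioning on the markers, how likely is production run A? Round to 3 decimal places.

0.420

Multiply each prior by the joint likelihood of the marker pattern:
  production run A: 0.36 × 0.15 × 0.95 × 0.61 = 0.031293
  production run B: 0.49 × 0.96 × 0.74 × 0.11 = 0.038291
  production run C: 0.15 × 0.18 × 0.41 × 0.44 = 0.0048708
Marginal likelihood of the evidence = 0.074454.
P(production run A | evidence) = 0.031293 / 0.074454 ≈ 0.420.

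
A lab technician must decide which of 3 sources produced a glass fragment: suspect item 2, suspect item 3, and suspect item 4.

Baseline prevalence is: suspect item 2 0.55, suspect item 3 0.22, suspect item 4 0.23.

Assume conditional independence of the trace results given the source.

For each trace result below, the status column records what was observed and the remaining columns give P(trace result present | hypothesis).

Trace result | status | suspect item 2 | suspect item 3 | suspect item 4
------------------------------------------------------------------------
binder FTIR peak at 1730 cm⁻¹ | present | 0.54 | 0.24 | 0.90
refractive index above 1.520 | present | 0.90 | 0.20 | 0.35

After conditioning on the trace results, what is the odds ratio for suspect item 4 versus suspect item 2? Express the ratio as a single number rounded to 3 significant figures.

0.271

The normalizing constant cancels in an odds ratio, so compute prior × likelihood for the two hypotheses only:
  suspect item 4: 0.23 × 0.90 × 0.35 = 0.07245
  suspect item 2: 0.55 × 0.54 × 0.90 = 0.2673
Posterior odds = 0.07245 / 0.2673 ≈ 0.271.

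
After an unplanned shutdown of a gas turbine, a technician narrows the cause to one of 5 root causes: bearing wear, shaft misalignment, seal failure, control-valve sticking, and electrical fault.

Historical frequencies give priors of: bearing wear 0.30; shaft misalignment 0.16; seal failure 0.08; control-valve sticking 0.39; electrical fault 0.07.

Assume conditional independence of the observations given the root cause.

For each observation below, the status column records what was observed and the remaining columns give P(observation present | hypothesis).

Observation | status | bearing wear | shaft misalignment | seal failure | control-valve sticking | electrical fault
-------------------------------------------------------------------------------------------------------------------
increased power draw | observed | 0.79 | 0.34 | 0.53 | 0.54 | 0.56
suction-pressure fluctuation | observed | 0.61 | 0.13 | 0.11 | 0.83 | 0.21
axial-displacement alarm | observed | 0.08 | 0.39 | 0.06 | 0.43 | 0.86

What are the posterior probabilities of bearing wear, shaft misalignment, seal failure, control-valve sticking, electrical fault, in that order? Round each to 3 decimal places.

0.119, 0.028, 0.003, 0.776, 0.073

By Bayes' rule with conditional independence, the unnormalized weight for each hypothesis is prior × ∏ likelihoods:
  bearing wear: 0.30 × 0.79 × 0.61 × 0.08 = 0.011566
  shaft misalignment: 0.16 × 0.34 × 0.13 × 0.39 = 0.0027581
  seal failure: 0.08 × 0.53 × 0.11 × 0.06 = 0.00027984
  control-valve sticking: 0.39 × 0.54 × 0.83 × 0.43 = 0.075163
  electrical fault: 0.07 × 0.56 × 0.21 × 0.86 = 0.0070795
Marginal likelihood of the evidence = 0.096846.
P(bearing wear | evidence) = 0.011566 / 0.096846 ≈ 0.119
P(shaft misalignment | evidence) = 0.0027581 / 0.096846 ≈ 0.028
P(seal failure | evidence) = 0.00027984 / 0.096846 ≈ 0.003
P(control-valve sticking | evidence) = 0.075163 / 0.096846 ≈ 0.776
P(electrical fault | evidence) = 0.0070795 / 0.096846 ≈ 0.073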